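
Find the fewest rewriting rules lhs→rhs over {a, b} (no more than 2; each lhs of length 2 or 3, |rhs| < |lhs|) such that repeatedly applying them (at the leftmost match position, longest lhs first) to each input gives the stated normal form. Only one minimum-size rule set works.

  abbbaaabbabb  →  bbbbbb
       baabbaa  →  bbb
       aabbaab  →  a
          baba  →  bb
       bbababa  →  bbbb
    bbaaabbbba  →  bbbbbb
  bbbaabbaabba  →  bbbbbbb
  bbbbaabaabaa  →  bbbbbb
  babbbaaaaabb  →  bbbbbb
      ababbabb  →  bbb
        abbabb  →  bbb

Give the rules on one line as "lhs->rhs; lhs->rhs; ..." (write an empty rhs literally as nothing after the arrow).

ab->; ba->b

  | abbbaaabbabb => bbaaabbabb => bbaabbabb => bbabbabb => bbbbabb => bbbbbb
  | baabbaa => babbaa => bbbaa => bbba => bbb
  | aabbaab => abaab => aab => a
  | baba => bba => bb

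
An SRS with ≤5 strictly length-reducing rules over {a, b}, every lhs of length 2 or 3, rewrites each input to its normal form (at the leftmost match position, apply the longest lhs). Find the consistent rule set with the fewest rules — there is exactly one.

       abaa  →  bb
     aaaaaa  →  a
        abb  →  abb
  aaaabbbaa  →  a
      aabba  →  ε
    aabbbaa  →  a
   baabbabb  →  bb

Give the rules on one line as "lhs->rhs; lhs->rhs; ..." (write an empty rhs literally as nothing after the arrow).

aa->b; aba->ba; bba->; bbb->bb

  | abaa => baa => bb
  | aaaaaa => baaaa => bbaa => a
  | abb
  | aaaabbbaa => baabbbaa => bbbbbaa => bbbbaa => bbbaa => bbaa => a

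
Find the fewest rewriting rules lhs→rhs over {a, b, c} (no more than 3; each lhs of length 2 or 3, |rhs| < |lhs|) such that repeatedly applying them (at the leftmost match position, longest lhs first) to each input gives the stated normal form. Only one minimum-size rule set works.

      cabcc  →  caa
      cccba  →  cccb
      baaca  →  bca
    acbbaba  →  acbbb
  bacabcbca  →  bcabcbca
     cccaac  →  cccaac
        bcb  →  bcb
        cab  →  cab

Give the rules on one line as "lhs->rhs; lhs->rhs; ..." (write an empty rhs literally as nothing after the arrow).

ba->b; bcc->a

  | cabcc => caa
  | cccba => cccb
  | baaca => baca => bca
  | acbbaba => acbbba => acbbb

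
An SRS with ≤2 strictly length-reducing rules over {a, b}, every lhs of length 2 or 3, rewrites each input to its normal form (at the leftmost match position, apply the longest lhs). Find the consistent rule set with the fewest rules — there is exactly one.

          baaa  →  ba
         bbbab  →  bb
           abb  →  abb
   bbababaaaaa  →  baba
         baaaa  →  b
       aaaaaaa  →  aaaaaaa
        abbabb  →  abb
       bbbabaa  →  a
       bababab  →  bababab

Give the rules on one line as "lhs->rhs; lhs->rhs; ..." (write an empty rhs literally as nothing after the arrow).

  | baaa => ba
  | bbbab => bb
  | abb
  | bbababaaaaa => babaaaaa => babaaa => baba

baa->b; bba->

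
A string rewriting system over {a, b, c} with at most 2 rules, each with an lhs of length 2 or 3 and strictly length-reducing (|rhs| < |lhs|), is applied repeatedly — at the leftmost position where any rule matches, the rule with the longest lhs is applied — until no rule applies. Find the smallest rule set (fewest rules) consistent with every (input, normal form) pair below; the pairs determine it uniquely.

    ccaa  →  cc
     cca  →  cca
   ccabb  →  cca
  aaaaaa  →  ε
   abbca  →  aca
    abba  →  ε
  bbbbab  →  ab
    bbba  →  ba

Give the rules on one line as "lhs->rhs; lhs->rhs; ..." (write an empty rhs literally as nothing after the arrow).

aa->; bb->

  | ccaa => cc
  | cca
  | ccabb => cca
  | aaaaaa => aaaa => aa => ε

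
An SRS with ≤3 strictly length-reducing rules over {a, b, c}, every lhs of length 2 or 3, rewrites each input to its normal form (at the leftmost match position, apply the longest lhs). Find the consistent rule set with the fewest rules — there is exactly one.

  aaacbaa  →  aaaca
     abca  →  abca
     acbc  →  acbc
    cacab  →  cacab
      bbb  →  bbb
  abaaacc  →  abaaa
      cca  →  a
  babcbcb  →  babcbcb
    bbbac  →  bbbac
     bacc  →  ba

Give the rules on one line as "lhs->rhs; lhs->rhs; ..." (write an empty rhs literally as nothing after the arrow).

cba->c; cc->

  | aaacbaa => aaaca
  | abca
  | acbc
  | cacab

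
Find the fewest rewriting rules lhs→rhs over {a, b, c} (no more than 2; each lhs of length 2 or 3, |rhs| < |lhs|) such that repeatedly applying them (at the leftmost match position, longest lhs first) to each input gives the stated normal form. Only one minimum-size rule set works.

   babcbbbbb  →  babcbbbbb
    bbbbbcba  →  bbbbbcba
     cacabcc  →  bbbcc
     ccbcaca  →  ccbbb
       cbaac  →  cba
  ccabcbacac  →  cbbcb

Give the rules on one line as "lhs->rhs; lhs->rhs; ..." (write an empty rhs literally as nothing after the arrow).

  | babcbbbbb
  | bbbbbcba
  | cacabcc => bcabcc => bbbcc
  | ccbcaca => ccbbca => ccbbb

ac->; ca->b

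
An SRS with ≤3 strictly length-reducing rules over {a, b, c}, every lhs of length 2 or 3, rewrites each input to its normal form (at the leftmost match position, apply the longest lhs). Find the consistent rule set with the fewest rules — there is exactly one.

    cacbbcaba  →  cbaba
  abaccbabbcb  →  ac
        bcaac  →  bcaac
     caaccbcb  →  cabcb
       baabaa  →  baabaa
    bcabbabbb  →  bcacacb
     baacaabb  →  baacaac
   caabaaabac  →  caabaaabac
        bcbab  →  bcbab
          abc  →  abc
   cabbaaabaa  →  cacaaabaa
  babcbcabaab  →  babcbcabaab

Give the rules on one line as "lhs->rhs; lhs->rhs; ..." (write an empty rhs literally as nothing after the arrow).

  | cacbbcaba => caccbaba => cbaba
  | abaccbabbcb => abbabbcb => acabbcb => acacbb => acacc => ac
  | bcaac
  | caaccbcb => cabcb

acc->; bb->c; bbc->cb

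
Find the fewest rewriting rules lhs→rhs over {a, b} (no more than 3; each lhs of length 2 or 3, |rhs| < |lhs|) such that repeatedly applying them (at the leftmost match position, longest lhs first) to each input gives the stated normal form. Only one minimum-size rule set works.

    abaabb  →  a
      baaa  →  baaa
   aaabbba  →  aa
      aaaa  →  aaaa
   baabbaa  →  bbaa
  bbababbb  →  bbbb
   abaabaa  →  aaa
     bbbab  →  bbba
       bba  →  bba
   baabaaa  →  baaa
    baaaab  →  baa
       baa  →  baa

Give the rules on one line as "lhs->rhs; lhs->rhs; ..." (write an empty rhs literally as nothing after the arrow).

  | abaabb => aaabb => ab => a
  | baaa
  | aaabbba => abba => aba => aa
  | aaaa

aab->; ab->a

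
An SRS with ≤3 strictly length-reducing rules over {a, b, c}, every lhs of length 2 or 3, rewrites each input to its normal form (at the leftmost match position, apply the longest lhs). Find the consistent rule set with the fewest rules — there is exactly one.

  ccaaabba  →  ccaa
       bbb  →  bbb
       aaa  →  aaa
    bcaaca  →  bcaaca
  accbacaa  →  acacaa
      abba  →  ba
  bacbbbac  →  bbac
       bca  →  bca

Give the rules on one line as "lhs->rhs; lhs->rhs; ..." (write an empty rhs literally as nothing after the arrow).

ab->; cb->

  | ccaaabba => ccaaba => ccaa
  | bbb
  | aaa
  | bcaaca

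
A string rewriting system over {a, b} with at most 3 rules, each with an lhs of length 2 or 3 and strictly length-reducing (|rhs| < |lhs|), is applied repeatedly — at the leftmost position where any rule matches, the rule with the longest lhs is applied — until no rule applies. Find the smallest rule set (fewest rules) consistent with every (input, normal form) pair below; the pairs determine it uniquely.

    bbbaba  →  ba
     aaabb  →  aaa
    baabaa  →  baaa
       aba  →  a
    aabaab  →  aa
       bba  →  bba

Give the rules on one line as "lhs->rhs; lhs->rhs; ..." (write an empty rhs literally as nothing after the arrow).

ab->; abb->a; bbb->b

  | bbbaba => baba => ba
  | aaabb => aaa
  | baabaa => baaa
  | aba => a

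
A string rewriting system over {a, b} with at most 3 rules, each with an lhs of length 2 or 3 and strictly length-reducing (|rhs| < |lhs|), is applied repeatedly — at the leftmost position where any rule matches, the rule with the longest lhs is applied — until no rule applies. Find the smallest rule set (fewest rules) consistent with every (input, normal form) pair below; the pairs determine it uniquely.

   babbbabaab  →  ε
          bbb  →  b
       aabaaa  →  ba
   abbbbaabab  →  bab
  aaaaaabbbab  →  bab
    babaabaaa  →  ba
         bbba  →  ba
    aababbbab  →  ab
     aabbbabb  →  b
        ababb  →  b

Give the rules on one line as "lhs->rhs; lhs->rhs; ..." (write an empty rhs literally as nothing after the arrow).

aa->; abb->bb; bb->

  | babbbabaab => bbbbabaab => bbabaab => abaab => abb => bb => ε
  | bbb => b
  | aabaaa => baaa => ba
  | abbbbaabab => bbbbaabab => bbaabab => aabab => bab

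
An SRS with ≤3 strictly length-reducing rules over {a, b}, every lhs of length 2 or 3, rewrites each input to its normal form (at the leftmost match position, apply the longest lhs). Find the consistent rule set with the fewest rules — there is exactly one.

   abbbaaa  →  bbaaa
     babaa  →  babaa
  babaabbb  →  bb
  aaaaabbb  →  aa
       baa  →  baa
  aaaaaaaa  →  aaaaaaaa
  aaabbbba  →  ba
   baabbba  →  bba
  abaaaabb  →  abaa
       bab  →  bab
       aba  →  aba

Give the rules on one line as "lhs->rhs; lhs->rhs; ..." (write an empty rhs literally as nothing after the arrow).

  | abbbaaa => bbaaa
  | babaa
  | babaabbb => bababb => babb => bb
  | aaaaabbb => aaaabb => aaab => aa

aab->a; abb->b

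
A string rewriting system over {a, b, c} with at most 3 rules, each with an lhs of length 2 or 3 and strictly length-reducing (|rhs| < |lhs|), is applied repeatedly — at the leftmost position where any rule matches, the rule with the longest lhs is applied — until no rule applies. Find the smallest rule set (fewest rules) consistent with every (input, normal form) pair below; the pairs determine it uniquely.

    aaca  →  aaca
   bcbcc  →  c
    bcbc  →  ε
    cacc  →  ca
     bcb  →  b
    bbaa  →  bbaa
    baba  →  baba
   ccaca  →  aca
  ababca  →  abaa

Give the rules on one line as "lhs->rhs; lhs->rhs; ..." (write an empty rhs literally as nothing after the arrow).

  | aaca
  | bcbcc => bcc => c
  | bcbc => bc => ε
  | cacc => ca

bc->; cc->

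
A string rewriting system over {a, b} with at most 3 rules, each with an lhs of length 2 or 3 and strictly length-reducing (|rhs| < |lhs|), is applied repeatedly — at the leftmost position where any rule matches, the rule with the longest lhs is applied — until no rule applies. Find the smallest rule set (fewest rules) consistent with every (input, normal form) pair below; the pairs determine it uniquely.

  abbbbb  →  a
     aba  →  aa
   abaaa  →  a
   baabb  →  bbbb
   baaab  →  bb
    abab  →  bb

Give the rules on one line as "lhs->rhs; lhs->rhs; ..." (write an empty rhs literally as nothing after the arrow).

aaa->; aab->bb; ab->a

  | abbbbb => abbbb => abbb => abb => ab => a
  | aba => aa
  | abaaa => aaaa => a
  | baabb => bbbb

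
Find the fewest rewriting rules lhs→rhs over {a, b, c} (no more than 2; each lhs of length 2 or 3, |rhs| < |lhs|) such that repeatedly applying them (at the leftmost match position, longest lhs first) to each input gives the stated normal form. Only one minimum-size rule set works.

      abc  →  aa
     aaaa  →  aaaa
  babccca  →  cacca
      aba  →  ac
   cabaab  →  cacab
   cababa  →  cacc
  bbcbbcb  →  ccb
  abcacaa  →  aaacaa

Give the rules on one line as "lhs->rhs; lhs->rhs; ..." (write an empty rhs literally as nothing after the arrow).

  | abc => aa
  | aaaa
  | babccca => cbccca => cacca
  | aba => ac

ba->c; bc->a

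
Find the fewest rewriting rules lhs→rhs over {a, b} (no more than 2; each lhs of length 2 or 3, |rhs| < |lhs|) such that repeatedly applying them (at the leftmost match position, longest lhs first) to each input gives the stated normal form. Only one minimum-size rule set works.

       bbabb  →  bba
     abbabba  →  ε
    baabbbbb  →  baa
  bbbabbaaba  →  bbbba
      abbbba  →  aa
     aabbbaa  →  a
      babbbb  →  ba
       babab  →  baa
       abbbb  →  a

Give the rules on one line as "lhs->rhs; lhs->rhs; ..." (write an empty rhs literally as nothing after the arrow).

  | bbabb => bbab => bba
  | abbabba => ababba => aabba => aaba => aaa => ε
  | baabbbbb => baabbbb => baabbb => baabb => baab => baa
  | bbbabbaaba => bbbabaaba => bbbaaaba => bbbba

aaa->; ab->a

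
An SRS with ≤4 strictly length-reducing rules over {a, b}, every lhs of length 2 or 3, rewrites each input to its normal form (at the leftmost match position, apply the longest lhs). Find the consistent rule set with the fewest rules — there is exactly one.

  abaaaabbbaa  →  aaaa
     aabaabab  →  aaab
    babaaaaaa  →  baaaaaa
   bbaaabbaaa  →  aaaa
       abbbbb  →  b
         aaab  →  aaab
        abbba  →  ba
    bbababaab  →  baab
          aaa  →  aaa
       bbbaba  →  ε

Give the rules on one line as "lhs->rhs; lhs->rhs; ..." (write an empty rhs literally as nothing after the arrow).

aba->a; abb->ba; bba->

  | abaaaabbbaa => aaaabbbaa => aaababaa => aaabaa => aaaa
  | aabaabab => aaabab => aaab
  | babaaaaaa => baaaaaa
  | bbaaabbaaa => aabbaaa => abaaaa => aaaa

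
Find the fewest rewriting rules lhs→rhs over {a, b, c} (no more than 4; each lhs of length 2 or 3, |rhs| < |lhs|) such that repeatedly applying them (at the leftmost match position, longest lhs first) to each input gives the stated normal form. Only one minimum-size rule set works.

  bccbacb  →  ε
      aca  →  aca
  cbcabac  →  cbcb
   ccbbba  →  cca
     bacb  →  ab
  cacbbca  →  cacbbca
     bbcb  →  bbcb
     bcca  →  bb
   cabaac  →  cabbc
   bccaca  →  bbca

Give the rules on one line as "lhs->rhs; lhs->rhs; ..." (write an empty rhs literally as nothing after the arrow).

  | bccbacb => babacb => baab => bbb => ε
  | aca
  | cbcabac => cbcaa => cbcb
  | ccbbba => cca

aa->b; bac->a; bbb->; bcc->ba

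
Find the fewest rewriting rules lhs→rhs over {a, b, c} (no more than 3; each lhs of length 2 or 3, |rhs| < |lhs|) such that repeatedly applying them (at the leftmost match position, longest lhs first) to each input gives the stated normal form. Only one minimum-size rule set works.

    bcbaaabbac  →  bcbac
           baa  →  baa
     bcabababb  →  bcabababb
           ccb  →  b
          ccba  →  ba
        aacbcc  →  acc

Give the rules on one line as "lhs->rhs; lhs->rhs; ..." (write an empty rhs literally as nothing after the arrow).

  | bcbaaabbac => bcbacbac => bcbac
  | baa
  | bcabababb
  | ccb => b

aab->c; acb->; ccb->b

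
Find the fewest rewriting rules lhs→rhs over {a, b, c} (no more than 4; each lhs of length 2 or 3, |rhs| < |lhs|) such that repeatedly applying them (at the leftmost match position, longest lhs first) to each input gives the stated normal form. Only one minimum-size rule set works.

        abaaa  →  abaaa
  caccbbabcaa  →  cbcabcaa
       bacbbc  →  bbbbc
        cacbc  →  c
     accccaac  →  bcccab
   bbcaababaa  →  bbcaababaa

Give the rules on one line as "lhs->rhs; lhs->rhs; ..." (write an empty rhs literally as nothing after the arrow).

  | abaaa
  | caccbbabcaa => cbcbbabcaa => cbcbabcaa => cbcabcaa
  | bacbbc => bbbbc
  | cacbc => cbbc => c

ac->b; bcb->bc; cbb->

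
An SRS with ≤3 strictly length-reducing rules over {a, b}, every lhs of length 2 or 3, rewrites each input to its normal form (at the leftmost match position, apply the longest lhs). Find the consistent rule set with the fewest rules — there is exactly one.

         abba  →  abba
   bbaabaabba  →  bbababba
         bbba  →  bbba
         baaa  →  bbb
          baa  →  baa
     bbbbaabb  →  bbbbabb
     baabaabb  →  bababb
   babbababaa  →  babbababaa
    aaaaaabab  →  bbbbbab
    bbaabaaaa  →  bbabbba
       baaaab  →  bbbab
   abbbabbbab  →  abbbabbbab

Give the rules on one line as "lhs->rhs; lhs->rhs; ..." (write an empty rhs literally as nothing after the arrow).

  | abba
  | bbaabaabba => bbabaabba => bbababba
  | bbba
  | baaa => bbb

aaa->bb; aab->ab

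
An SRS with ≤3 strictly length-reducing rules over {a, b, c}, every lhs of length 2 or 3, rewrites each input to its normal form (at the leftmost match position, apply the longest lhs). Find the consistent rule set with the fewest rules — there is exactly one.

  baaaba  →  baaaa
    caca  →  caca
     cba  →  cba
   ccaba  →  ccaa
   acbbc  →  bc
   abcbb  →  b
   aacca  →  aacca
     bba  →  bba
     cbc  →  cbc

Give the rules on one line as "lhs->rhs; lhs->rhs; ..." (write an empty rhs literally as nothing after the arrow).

  | baaaba => baaaa
  | caca
  | cba
  | ccaba => ccaa

ab->a; acb->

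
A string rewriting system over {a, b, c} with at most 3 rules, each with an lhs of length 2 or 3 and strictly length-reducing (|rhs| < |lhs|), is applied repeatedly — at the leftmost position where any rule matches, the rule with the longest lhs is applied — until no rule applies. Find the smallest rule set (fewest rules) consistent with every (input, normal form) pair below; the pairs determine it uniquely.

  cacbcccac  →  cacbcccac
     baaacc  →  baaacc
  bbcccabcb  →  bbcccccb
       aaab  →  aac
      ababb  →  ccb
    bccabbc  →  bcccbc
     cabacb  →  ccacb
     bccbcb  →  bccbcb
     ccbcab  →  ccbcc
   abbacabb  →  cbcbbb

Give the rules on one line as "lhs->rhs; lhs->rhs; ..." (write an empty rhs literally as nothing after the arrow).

  | cacbcccac
  | baaacc
  | bbcccabcb => bbcccccb
  | aaab => aac

ab->c; aca->cb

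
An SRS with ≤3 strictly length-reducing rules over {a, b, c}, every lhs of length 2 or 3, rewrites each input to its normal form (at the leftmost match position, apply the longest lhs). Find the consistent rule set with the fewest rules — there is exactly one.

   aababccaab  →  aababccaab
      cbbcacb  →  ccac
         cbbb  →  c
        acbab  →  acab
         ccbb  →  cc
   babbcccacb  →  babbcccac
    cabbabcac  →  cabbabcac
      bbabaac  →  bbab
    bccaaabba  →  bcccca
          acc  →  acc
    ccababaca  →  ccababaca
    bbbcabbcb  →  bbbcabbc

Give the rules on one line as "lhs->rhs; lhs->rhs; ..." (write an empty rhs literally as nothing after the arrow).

  | aababccaab
  | cbbcacb => cbcacb => ccacb => ccac
  | cbbb => cbb => cb => c
  | acbab => acab

aaa->cc; aac->; cb->c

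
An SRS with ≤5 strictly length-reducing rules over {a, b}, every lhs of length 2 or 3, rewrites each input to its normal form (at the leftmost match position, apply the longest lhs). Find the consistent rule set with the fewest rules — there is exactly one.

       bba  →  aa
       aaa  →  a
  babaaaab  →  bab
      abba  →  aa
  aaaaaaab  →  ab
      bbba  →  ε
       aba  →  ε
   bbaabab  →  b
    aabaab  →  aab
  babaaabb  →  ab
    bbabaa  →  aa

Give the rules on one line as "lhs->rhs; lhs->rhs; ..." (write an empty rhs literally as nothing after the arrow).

  | bba => aa
  | aaa => a
  | babaaaab => baaab => bab
  | abba => bba => aa

aaa->a; aba->; abb->bb; bb->a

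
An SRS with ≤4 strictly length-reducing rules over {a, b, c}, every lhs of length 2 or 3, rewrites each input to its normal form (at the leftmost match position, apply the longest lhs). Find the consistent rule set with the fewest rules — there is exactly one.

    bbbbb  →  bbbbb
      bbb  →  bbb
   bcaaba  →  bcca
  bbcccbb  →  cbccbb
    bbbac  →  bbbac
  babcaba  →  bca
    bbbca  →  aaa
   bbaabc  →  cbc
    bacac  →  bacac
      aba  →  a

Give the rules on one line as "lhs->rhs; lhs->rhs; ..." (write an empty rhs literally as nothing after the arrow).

  | bbbbb
  | bbb
  | bcaaba => bcca
  | bbcccbb => cbccbb

aab->c; ab->; bbc->cb; bcb->aa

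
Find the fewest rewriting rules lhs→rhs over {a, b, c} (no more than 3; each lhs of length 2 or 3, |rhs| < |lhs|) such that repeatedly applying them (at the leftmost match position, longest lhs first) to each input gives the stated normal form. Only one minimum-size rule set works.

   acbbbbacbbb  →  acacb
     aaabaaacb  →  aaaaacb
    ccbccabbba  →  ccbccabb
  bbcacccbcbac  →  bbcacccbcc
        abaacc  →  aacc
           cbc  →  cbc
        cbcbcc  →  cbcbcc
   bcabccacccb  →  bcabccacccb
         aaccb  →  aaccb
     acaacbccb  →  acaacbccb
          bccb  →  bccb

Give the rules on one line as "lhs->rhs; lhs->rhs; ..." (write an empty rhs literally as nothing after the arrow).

  | acbbbbacbbb => acbbacbbb => acacbbb => acacb
  | aaabaaacb => aaaaacb
  | ccbccabbba => ccbccabb
  | bbcacccbcbac => bbcacccbcc

ba->; cbb->c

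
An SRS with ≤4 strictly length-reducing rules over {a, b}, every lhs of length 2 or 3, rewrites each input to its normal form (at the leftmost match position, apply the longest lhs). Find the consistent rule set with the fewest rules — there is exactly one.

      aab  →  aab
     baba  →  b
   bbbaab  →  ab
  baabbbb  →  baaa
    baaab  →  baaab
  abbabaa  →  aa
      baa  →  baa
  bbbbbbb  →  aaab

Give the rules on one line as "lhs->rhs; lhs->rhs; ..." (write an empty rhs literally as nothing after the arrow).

  | aab
  | baba => b
  | bbbaab => abaab => ab
  | baabbbb => baaabb => baaa

aba->; bb->; bbb->ab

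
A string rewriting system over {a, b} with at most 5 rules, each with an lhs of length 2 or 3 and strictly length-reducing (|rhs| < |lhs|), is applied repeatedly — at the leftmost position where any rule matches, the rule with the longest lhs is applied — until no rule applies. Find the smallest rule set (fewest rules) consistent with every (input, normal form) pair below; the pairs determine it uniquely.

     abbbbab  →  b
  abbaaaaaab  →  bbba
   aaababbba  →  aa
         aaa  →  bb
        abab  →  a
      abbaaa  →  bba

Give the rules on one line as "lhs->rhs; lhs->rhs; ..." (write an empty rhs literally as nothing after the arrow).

aaa->bb; ab->b; abb->a; bab->a

  | abbbbab => abbab => aab => ab => b
  | abbaaaaaab => aaaaaaab => bbaaaab => bbbbab => bbba
  | aaababbba => bbbabbba => bbabba => baba => aa
  | aaa => bb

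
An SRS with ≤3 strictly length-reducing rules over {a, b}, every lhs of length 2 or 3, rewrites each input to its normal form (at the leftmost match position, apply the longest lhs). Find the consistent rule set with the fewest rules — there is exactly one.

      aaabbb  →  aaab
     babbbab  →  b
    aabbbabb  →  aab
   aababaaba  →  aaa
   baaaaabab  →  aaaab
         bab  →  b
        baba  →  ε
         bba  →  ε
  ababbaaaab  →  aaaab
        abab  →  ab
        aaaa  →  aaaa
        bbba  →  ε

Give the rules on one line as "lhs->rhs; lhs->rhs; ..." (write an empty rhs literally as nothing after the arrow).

  | aaabbb => aaabb => aaab
  | babbbab => bbbab => bbab => bab => b
  | aabbbabb => aabbabb => aababb => aabb => aab
  | aababaaba => aabaaba => aaaba => aaa

ba->; bb->b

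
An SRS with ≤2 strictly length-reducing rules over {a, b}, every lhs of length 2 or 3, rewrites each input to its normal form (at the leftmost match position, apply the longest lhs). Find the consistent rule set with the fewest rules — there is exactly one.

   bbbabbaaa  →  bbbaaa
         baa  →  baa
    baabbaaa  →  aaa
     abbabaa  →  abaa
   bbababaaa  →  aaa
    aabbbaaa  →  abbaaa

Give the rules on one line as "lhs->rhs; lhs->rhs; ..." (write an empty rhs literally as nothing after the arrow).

aab->a; bab->

  | bbbabbaaa => bbbaaa
  | baa
  | baabbaaa => babaaa => aaa
  | abbabaa => abaa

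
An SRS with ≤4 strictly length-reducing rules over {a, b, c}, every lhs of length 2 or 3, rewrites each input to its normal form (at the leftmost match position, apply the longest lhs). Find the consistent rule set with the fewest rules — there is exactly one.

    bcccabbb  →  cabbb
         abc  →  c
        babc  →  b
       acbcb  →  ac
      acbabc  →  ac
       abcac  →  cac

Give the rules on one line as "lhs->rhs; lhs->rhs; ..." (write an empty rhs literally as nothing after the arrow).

abc->cb; bc->; cb->c; cc->c

  | bcccabbb => ccabbb => cabbb
  | abc => cb => c
  | babc => bcb => b
  | acbcb => accb => acb => ac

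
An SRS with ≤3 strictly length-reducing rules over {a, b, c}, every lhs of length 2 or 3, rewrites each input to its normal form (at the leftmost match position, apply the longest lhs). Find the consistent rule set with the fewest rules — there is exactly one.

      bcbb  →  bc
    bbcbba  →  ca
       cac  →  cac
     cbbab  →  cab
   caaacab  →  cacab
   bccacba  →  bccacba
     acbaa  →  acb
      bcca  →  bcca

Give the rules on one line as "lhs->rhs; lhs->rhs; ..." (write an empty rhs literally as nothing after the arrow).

aa->; bb->

  | bcbb => bc
  | bbcbba => cbba => ca
  | cac
  | cbbab => cab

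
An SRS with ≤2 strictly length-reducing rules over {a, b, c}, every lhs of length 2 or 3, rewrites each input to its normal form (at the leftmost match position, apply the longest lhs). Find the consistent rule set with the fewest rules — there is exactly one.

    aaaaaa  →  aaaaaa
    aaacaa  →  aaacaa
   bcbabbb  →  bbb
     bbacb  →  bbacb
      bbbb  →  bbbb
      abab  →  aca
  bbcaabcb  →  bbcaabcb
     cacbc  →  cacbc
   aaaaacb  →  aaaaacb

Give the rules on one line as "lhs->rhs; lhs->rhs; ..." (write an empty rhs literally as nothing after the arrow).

  | aaaaaa
  | aaacaa
  | bcbabbb => bccabb => bbb
  | bbacb

bab->ca; cca->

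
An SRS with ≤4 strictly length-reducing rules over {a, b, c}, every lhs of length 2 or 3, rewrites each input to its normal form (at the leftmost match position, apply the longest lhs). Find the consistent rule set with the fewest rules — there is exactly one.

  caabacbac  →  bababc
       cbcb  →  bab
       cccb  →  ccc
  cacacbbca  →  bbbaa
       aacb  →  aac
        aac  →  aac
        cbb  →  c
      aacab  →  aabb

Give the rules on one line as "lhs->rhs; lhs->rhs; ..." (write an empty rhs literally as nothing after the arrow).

  | caabacbac => babacbac => babacac => bababc
  | cbcb => bab
  | cccb => ccc
  | cacacbbca => bcacbbca => bbcbbca => bbcbca => bbbaa

ca->b; cb->c; cbc->ba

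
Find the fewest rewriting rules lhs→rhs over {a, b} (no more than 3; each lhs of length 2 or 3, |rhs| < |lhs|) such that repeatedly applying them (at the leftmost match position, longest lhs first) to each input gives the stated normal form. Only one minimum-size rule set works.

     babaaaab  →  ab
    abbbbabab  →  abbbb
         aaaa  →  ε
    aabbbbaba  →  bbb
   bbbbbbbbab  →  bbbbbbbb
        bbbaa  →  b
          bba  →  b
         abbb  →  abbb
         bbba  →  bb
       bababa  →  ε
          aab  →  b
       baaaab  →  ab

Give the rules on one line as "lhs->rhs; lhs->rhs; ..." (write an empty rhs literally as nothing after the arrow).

aa->; ba->

  | babaaaab => baaaab => aaab => ab
  | abbbbabab => abbbbab => abbbb
  | aaaa => aa => ε
  | aabbbbaba => bbbbaba => bbbba => bbb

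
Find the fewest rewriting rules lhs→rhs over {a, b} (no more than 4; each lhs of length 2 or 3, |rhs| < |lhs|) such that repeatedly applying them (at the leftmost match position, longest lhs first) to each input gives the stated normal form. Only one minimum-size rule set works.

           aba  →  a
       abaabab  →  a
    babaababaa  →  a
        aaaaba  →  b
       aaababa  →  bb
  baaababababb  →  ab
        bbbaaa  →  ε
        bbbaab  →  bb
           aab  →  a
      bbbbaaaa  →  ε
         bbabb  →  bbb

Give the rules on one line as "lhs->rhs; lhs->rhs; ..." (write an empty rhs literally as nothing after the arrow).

aa->a; aaa->bb; aab->a; ba->

  | aba => a
  | abaabab => aabab => aab => a
  | babaababaa => baababaa => ababaa => abaa => aa => a
  | aaaaba => bbaba => bba => b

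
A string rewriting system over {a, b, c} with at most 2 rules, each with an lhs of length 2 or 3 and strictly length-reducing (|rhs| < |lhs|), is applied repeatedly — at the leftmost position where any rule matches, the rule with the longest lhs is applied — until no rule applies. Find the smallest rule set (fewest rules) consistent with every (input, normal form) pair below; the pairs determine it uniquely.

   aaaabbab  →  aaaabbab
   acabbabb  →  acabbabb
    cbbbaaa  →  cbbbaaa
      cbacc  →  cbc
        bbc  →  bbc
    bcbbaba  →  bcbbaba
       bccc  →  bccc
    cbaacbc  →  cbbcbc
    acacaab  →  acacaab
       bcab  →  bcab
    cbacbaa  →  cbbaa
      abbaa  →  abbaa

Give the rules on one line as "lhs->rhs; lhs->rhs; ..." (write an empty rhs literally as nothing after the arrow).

  | aaaabbab
  | acabbabb
  | cbbbaaa
  | cbacc => cbc

aac->bc; bac->b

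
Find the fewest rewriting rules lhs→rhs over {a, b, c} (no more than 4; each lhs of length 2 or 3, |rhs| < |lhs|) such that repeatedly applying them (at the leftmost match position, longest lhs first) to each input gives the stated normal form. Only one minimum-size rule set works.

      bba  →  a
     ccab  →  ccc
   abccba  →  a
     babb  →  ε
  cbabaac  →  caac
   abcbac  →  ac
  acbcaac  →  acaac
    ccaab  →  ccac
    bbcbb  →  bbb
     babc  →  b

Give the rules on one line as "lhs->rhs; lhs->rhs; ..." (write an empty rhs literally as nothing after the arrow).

  | bba => ba => a
  | ccab => ccc
  | abccba => bcba => ba => a
  | babb => abb => cb => ε

ab->c; abc->b; ba->a; cb->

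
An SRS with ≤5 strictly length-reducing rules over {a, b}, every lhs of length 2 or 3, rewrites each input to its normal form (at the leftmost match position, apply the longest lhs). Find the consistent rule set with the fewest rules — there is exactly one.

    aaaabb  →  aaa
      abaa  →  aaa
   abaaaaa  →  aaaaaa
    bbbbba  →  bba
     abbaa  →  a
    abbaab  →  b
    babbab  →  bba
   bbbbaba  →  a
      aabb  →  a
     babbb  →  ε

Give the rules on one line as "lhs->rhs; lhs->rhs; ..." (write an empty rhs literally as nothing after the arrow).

  | aaaabb => aaab => aaa
  | abaa => aaa
  | abaaaaa => aaaaaa
  | bbbbba => bba

ab->a; abb->b; baa->ab; bbb->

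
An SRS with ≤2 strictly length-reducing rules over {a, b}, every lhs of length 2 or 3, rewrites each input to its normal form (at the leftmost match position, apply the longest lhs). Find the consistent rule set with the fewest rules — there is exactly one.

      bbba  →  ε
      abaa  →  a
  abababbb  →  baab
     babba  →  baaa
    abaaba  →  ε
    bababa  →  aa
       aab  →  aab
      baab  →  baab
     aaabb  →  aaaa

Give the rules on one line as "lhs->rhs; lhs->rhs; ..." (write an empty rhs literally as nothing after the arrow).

  | bbba => aba => ε
  | abaa => a
  | abababbb => babbb => baab
  | babba => baaa

aba->; bb->a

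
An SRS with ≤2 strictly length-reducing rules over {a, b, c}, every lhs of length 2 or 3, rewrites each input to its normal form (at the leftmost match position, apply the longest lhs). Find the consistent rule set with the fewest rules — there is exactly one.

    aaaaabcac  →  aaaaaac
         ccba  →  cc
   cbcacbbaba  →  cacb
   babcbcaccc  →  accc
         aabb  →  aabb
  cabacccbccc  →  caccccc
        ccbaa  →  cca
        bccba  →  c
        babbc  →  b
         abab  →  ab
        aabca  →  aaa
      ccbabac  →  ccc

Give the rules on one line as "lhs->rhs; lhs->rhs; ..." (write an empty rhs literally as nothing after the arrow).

  | aaaaabcac => aaaaaac
  | ccba => cc
  | cbcacbbaba => cacbbaba => cacbba => cacb
  | babcbcaccc => bcbcaccc => bcaccc => accc

ba->; bc->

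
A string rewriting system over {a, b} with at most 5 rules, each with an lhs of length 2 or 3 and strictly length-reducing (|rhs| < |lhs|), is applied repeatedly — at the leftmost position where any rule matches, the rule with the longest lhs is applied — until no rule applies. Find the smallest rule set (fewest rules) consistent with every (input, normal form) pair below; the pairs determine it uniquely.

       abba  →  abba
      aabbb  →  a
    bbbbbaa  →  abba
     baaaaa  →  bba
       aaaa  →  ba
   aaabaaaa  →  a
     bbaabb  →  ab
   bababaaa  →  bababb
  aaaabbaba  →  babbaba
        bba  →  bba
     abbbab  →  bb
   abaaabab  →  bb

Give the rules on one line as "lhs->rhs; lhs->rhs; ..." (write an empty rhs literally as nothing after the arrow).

aa->a; aaa->b; aab->b; bbb->a

  | abba
  | aabbb => bbb => a
  | bbbbbaa => abbaa => abba
  | baaaaa => bbaa => bba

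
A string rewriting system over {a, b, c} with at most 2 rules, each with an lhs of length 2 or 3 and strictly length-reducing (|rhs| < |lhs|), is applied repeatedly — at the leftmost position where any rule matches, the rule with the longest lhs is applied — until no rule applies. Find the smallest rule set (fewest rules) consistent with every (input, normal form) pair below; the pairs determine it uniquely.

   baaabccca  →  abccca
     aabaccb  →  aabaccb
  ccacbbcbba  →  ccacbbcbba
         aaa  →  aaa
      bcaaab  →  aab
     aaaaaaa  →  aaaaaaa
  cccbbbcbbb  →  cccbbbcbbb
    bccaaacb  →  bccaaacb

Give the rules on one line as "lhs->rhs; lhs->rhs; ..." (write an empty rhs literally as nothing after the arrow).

  | baaabccca => abccca
  | aabaccb
  | ccacbbcbba
  | aaa

baa->; bca->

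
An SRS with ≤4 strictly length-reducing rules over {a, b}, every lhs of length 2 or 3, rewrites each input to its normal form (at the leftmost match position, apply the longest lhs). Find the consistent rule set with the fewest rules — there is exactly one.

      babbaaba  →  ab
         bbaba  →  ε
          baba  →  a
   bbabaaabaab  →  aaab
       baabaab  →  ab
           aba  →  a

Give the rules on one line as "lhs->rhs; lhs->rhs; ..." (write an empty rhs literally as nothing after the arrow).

ba->; baa->ab; bab->

  | babbaaba => baaba => abba => ab
  | bbaba => ba => ε
  | baba => a
  | bbabaaabaab => baaabaab => ababaab => aaab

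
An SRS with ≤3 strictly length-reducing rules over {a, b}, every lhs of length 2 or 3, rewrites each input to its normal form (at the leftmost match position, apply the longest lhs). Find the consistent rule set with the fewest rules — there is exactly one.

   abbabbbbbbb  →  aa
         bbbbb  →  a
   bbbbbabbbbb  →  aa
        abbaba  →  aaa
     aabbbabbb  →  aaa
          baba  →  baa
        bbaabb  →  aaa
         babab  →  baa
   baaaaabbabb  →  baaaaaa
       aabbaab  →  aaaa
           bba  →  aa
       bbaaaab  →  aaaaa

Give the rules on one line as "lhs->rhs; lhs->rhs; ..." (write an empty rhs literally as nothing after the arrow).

ab->a; bb->a

  | abbabbbbbbb => ababbbbbbb => aabbbbbbb => aabbbbbb => aabbbbb => aabbbb => aabbb => aabb => aab => aa
  | bbbbb => abbb => abb => ab => a
  | bbbbbabbbbb => abbbabbbbb => abbabbbbb => ababbbbb => aabbbbb => aabbbb => aabbb => aabb => aab => aa
  | abbaba => ababa => aaba => aaa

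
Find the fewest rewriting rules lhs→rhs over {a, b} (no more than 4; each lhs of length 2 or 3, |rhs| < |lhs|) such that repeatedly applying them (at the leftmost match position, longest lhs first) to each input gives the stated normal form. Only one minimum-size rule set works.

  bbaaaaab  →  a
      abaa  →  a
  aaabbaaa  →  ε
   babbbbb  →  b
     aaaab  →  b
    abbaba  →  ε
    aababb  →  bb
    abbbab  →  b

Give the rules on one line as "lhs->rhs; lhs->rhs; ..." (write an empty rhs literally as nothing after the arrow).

aa->; ab->a; ba->; bbb->b

  | bbaaaaab => baaaab => aaab => ab => a
  | abaa => aaa => a
  | aaabbaaa => abbaaa => abaaa => aaaa => aa => ε
  | babbbbb => bbbbb => bbb => b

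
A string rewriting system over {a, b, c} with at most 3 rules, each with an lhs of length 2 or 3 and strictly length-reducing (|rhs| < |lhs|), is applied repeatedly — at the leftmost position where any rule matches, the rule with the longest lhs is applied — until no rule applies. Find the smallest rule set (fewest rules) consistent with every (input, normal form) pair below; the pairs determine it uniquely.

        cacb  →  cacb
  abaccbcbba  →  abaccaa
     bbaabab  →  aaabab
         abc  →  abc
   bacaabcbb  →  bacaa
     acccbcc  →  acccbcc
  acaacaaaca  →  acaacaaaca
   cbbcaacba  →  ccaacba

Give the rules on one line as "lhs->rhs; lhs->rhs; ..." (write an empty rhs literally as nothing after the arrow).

bb->; bba->aa; bcb->b

  | cacb
  | abaccbcbba => abaccbba => abaccaa
  | bbaabab => aaabab
  | abc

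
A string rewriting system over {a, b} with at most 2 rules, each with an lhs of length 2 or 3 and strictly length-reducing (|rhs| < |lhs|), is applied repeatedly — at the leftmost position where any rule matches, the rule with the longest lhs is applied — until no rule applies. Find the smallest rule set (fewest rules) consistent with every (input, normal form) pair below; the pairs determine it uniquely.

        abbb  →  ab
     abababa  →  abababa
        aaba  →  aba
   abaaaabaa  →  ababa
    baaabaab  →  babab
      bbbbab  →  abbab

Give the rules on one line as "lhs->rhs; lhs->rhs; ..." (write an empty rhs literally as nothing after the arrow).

aa->a; bbb->ab

  | abbb => aab => ab
  | abababa
  | aaba => aba
  | abaaaabaa => abaaabaa => abaabaa => ababaa => ababa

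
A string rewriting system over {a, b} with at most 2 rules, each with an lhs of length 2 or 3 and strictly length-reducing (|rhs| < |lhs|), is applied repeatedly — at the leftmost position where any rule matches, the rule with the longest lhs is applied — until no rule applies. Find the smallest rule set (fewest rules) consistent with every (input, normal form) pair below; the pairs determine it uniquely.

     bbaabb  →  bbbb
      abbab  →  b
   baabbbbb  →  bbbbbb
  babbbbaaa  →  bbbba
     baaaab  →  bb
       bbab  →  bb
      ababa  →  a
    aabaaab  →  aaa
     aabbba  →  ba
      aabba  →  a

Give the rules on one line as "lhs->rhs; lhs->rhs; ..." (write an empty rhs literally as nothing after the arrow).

  | bbaabb => bbbb
  | abbab => bab => b
  | baabbbbb => bbbbbb
  | babbbbaaa => bbbbaaa => bbbba

ab->; baa->b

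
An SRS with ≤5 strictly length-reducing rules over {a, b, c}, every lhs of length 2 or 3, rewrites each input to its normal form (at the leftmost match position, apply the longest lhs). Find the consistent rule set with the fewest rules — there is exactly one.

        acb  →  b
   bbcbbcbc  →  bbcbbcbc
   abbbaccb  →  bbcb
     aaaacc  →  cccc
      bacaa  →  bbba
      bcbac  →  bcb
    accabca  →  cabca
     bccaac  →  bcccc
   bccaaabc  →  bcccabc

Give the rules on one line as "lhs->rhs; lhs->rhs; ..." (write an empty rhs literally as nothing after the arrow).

aa->c; abb->b; ac->; aca->bb

  | acb => b
  | bbcbbcbc
  | abbbaccb => bbaccb => bbcb
  | aaaacc => caacc => cccc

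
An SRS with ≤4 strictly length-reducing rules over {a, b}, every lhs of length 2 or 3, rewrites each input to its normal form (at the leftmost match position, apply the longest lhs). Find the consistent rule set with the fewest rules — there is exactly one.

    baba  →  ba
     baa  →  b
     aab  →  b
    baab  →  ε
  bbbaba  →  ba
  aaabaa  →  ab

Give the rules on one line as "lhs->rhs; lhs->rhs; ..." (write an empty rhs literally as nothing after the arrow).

aa->; bab->b; bb->

  | baba => ba
  | baa => b
  | aab => b
  | baab => bb => ε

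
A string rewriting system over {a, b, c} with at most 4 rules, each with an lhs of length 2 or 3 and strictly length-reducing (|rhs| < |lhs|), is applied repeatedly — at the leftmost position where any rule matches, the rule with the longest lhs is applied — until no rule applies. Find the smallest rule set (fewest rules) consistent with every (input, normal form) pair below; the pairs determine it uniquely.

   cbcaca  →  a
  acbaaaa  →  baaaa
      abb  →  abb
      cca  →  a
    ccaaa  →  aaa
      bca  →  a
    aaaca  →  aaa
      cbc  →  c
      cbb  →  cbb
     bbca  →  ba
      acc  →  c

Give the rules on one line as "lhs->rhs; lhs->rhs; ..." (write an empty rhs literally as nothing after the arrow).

  | cbcaca => caca => aca => a
  | acbaaaa => baaaa
  | abb
  | cca => ca => a

ac->; bc->; ca->a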